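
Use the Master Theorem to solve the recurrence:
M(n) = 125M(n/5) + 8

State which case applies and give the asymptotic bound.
Master Theorem template: M(n) = a·M(n/b) + f(n).
Here: a=125, b=5, f(n)=8
Compute log_b(a) = log_5(125) = 3.
f(n) = 8 = O(n^(3-ε)) with ε = 3. Case 1: M(n) = Θ(n^log_b(a)) = Θ(n^3).

Case 1: M(n) = Θ(n^3)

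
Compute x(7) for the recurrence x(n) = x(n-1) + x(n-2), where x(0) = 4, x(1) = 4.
Computing the sequence terms:
4, 4, 8, 12, 20, 32, 52, 84

84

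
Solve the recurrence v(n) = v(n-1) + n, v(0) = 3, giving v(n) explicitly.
Recurrence: v(n) = v(n-1) + n, initial: v(0) = 3.
Telescoping: v(n) = v(0) + Σᵢ₌₁ⁿ i = 3 + n(n+1)/2.

v(n) = n(n+1)/2 + 3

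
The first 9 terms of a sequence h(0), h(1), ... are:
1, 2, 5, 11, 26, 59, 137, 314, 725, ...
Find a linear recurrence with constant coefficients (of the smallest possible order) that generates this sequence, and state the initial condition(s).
Look for the lowest-order linear relation among consecutive terms.
Observation: h(n) - 1·h(n-1) - (3)·h(n-2) = 0 holds for the shown terms, and no order-1 relation h(n) = α·h(n-1) + β fits.
Check at n=3: 1·5 + (3)·2 = 11. ✓

h(n) = h(n-1) + 3h(n-2), h(0) = 1, h(1) = 2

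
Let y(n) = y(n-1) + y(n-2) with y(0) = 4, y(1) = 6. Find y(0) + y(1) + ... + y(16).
Computing the sequence terms: 4, 6, 10, 16, 26, 42, 68, 110, 178, 288, 466, 754, 1220, 1974, 3194, 5168, 8362
Adding these values together:

21886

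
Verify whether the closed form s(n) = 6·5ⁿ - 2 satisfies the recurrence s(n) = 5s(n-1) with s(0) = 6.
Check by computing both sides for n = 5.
From the recurrence with s(0) = 6:
  s(0) = 6, s(1) = 30, s(2) = 150, s(3) = 750, s(4) = 3750, s(5) = 18750
  so the recurrence gives s(5) = 18750.
From the proposed closed form s(n) = 6·5ⁿ - 2:
  s(5) = 18748.
The recurrence gives 18750 but the closed form gives 18748, so the closed form does not satisfy the recurrence.

No, the closed form is incorrect.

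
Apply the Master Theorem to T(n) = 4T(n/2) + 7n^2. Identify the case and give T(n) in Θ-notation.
Master Theorem template: T(n) = a·T(n/b) + f(n).
Here: a=4, b=2, f(n)=7n^2
Compute log_b(a) = log_2(4) = 2.
f(n) = 7n^2 = Θ(n^2). Case 2: T(n) = Θ(n^2 log n).

Case 2: T(n) = Θ(n^2 log n)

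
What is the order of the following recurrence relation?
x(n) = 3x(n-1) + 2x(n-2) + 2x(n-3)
The order is the largest lag k for which x(n-k) appears. Here the deepest term is x(n-3), so the order is 3.

Order 3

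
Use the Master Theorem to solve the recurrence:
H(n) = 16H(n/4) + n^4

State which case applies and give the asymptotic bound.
Master Theorem template: H(n) = a·H(n/b) + f(n).
Here: a=16, b=4, f(n)=n^4
Compute log_b(a) = log_4(16) = 2.
f(n) = n^4 = Ω(n^(2+ε)) with ε = 2, and the regularity condition holds (a·f(n/b) = (a/b^4)·f(n) with a/b^4 = 4^-2 < 1). Case 3: H(n) = Θ(f(n)) = Θ(n^4).

Case 3: H(n) = Θ(n^4)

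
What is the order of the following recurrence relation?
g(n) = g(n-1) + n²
The order is the largest lag k for which g(n-k) appears. Here the deepest term is g(n-1) (the n² term is non-homogeneous and does not affect the order), so the order is 1.

Order 1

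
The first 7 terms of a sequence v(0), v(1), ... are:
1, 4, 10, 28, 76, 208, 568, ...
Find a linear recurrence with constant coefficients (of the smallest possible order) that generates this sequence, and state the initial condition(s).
Look for the lowest-order linear relation among consecutive terms.
Observation: v(n) - 2·v(n-1) - (2)·v(n-2) = 0 holds for the shown terms, and no order-1 relation v(n) = α·v(n-1) + β fits.
Check at n=3: 2·10 + (2)·4 = 28. ✓

v(n) = 2v(n-1) + 2v(n-2), v(0) = 1, v(1) = 4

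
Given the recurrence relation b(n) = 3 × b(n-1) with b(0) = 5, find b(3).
Computing step by step:
b(0) = 5
b(1) = 3 × 5 = 15
b(2) = 3 × 15 = 45
b(3) = 3 × 45 = 135

135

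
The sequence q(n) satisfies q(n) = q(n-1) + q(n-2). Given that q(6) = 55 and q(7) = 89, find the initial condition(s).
Work backwards using q(k) = q(k+2) - q(k+1):
q(5) = q(7) - q(6) = 89 - 55 = 34
q(4) = q(6) - q(5) = 55 - 34 = 21
q(3) = q(5) - q(4) = 34 - 21 = 13
q(2) = q(4) - q(3) = 21 - 13 = 8
q(1) = q(3) - q(2) = 13 - 8 = 5
q(0) = q(2) - q(1) = 8 - 5 = 3

q(0) = 3, q(1) = 5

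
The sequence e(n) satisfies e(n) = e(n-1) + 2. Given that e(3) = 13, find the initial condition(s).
e(3) = e(0) + 3·2, so e(0) = 13 - 6 = 7.

e(0) = 7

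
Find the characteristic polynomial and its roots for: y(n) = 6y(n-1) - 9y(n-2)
Substitute y(n) = rⁿ and divide through by rⁿ⁻²: r² - 6r + 9 = 0
Factor: (r - 3)² = 0, so r = 3 (double root).
General solution: y(n) = (A + Bn)·3ⁿ

Characteristic: r² - 6r + 9 = 0, Roots: r = 3 (double root)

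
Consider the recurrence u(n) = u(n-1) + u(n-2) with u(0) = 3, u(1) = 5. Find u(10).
Computing the sequence terms:
3, 5, 8, 13, 21, 34, 55, 89, 144, 233, 377

377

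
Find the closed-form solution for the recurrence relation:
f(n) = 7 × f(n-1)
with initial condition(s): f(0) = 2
Recurrence: f(n) = 7 × f(n-1), initial: f(0) = 2.
Each term is 7 times the previous, so this is geometric with ratio 7. After n steps: f(n) = f(0)·7ⁿ = 2·7ⁿ.

f(n) = 2·7ⁿ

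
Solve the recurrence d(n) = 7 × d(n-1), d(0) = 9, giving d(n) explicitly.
Recurrence: d(n) = 7 × d(n-1), initial: d(0) = 9.
Each term is 7 times the previous, so this is geometric with ratio 7. After n steps: d(n) = d(0)·7ⁿ = 9·7ⁿ.

d(n) = 9·7ⁿ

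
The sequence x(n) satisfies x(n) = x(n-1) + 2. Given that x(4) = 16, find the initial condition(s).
x(4) = x(0) + 4·2, so x(0) = 16 - 8 = 8.

x(0) = 8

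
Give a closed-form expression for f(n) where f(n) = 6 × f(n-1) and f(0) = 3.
Recurrence: f(n) = 6 × f(n-1), initial: f(0) = 3.
Each term is 6 times the previous, so this is geometric with ratio 6. After n steps: f(n) = f(0)·6ⁿ = 3·6ⁿ.

f(n) = 3·6ⁿ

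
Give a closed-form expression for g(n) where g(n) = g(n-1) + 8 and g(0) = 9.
Recurrence: g(n) = g(n-1) + 8, initial: g(0) = 9.
Each step adds 8, so g(n) = g(0) + 8n = 8n + 9.

g(n) = 8n + 9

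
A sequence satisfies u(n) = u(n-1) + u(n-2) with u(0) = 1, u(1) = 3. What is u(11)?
Computing the sequence terms:
1, 3, 4, 7, 11, 18, 29, 47, 76, 123, 199, 322

322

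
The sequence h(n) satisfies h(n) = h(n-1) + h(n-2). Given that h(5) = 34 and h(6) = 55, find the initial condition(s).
Work backwards using h(k) = h(k+2) - h(k+1):
h(4) = h(6) - h(5) = 55 - 34 = 21
h(3) = h(5) - h(4) = 34 - 21 = 13
h(2) = h(4) - h(3) = 21 - 13 = 8
h(1) = h(3) - h(2) = 13 - 8 = 5
h(0) = h(2) - h(1) = 8 - 5 = 3

h(0) = 3, h(1) = 5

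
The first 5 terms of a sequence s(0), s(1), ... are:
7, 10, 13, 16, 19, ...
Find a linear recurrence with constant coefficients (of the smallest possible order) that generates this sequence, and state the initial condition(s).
Look for the lowest-order linear relation among consecutive terms.
Observation: consecutive differences are constant (= 3).
Check at n=2: 1·10 + 3 = 13. ✓

s(n) = s(n-1) + 3, s(0) = 7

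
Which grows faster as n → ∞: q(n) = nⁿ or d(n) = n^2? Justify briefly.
Comparing growth rates:
Growth-rate hierarchy: log n ≺ any polynomial ≺ any exponential cⁿ (c>1) ≺ n! ≺ nⁿ.
super-exponential nⁿ dominates polynomial degree 2 asymptotically.

q(n) grows faster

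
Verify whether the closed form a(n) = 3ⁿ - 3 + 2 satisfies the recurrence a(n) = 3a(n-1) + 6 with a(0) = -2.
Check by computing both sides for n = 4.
From the recurrence with a(0) = -2:
  a(0) = -2, a(1) = 0, a(2) = 6, a(3) = 24, a(4) = 78
  so the recurrence gives a(4) = 78.
From the proposed closed form a(n) = 3ⁿ - 3 + 2:
  a(4) = 80.
The recurrence gives 78 but the closed form gives 80, so the closed form does not satisfy the recurrence.

No, the closed form is incorrect.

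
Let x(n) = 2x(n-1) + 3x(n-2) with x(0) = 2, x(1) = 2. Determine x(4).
Computing the sequence terms:
2, 2, 10, 26, 82

82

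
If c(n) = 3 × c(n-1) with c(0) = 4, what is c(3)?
Computing step by step:
c(0) = 4
c(1) = 3 × 4 = 12
c(2) = 3 × 12 = 36
c(3) = 3 × 36 = 108

108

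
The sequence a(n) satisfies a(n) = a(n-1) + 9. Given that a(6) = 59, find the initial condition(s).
a(6) = a(0) + 6·9, so a(0) = 59 - 54 = 5.

a(0) = 5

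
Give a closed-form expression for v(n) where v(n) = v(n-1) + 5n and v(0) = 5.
Recurrence: v(n) = v(n-1) + 5n, initial: v(0) = 5.
Telescoping: v(n) = v(0) + 5·Σᵢ₌₁ⁿ i = 5 + 5·n(n+1)/2.

v(n) = 5·n(n+1)/2 + 5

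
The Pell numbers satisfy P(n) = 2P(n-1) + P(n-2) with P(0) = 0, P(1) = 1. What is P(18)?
Computing the sequence terms:
0, 1, 2, 5, 12, 29, 70, 169, 408, 985, 2378, 5741, 13860, 33461, 80782, 195025, 470832, 1136689, 2744210

2744210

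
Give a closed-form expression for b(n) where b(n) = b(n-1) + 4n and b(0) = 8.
Recurrence: b(n) = b(n-1) + 4n, initial: b(0) = 8.
Telescoping: b(n) = b(0) + 4·Σᵢ₌₁ⁿ i = 8 + 4·n(n+1)/2.

b(n) = 4·n(n+1)/2 + 8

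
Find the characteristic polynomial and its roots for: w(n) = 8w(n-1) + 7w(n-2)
Substitute w(n) = rⁿ and divide through by rⁿ⁻²: r² - 8r - 7 = 0
Discriminant: 8² + 4·7 = 92, not a perfect square, so by the quadratic formula r = (8 ± √92)/2.
General solution: w(n) = A·r₁ⁿ + B·r₂ⁿ where r₁,r₂ = (8 ± √92)/2

Characteristic: r² - 8r - 7 = 0, Roots: r = (8 ± √92)/2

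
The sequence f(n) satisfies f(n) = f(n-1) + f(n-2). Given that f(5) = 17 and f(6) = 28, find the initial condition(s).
Work backwards using f(k) = f(k+2) - f(k+1):
f(4) = f(6) - f(5) = 28 - 17 = 11
f(3) = f(5) - f(4) = 17 - 11 = 6
f(2) = f(4) - f(3) = 11 - 6 = 5
f(1) = f(3) - f(2) = 6 - 5 = 1
f(0) = f(2) - f(1) = 5 - 1 = 4

f(0) = 4, f(1) = 1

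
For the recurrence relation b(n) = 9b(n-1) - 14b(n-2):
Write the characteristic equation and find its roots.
Substitute b(n) = rⁿ and divide through by rⁿ⁻²: r² - 9r + 14 = 0
Factor: (r - 2)(r - 7) = 0, so r = 2, 7.
General solution: b(n) = A·2ⁿ + B·7ⁿ

Characteristic: r² - 9r + 14 = 0, Roots: r = 2, 7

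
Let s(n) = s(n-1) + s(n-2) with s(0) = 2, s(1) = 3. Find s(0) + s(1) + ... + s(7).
Computing the sequence terms: 2, 3, 5, 8, 13, 21, 34, 55
Adding these values together:

141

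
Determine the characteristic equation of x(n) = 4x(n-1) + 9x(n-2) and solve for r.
Substitute x(n) = rⁿ and divide through by rⁿ⁻²: r² - 4r - 9 = 0
Discriminant: 4² + 4·9 = 52, not a perfect square, so by the quadratic formula r = (4 ± √52)/2.
General solution: x(n) = A·r₁ⁿ + B·r₂ⁿ where r₁,r₂ = (4 ± √52)/2

Characteristic: r² - 4r - 9 = 0, Roots: r = (4 ± √52)/2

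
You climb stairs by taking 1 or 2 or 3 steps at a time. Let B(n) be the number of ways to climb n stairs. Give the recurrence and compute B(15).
Condition on the size of the last step (1 to 3): before it there were n-1, …, n-3 stairs climbed, and these cases are disjoint, so B(n) = B(n-1) + B(n-2) + B(n-3) (order-3 linear recurrence).
Initial conditions by direct count (compositions of i into parts ≤ 3): B(1) = 1; B(2) = 2; B(3) = 4.
Iterating the recurrence: B(4) = 7, B(5) = 13, B(6) = 24, B(7) = 44, B(8) = 81, B(9) = 149, B(10) = 274, B(11) = 504, B(12) = 927, B(13) = 1705, B(14) = 3136, B(15) = 5768.

B(n) = B(n-1) + B(n-2) + B(n-3), B(1) = 1, B(2) = 2, B(3) = 4; B(15) = 5768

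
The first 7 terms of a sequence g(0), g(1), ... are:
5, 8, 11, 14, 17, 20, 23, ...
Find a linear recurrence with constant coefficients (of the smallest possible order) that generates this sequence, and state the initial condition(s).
Look for the lowest-order linear relation among consecutive terms.
Observation: consecutive differences are constant (= 3).
Check at n=2: 1·8 + 3 = 11. ✓

g(n) = g(n-1) + 3, g(0) = 5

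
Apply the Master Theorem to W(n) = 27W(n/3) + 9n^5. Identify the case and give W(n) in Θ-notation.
Master Theorem template: W(n) = a·W(n/b) + f(n).
Here: a=27, b=3, f(n)=9n^5
Compute log_b(a) = log_3(27) = 3.
f(n) = 9n^5 = Ω(n^(3+ε)) with ε = 2, and the regularity condition holds (a·f(n/b) = (a/b^5)·f(n) with a/b^5 = 3^-2 < 1). Case 3: W(n) = Θ(f(n)) = Θ(n^5).

Case 3: W(n) = Θ(n^5)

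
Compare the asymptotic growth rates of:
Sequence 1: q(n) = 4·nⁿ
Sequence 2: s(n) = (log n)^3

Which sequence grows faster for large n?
Comparing growth rates:
Growth-rate hierarchy: log n ≺ any polynomial ≺ any exponential cⁿ (c>1) ≺ n! ≺ nⁿ.
super-exponential nⁿ dominates polylogarithmic (log n)^3 asymptotically.

q(n) grows faster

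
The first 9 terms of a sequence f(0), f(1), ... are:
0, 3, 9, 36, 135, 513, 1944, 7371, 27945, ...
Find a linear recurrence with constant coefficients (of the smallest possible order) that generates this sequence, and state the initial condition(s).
Look for the lowest-order linear relation among consecutive terms.
Observation: f(n) - 3·f(n-1) - (3)·f(n-2) = 0 holds for the shown terms, and no order-1 relation f(n) = α·f(n-1) + β fits.
Check at n=3: 3·9 + (3)·3 = 36. ✓

f(n) = 3f(n-1) + 3f(n-2), f(0) = 0, f(1) = 3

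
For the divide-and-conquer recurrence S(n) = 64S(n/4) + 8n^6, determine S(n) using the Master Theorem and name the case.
Master Theorem template: S(n) = a·S(n/b) + f(n).
Here: a=64, b=4, f(n)=8n^6
Compute log_b(a) = log_4(64) = 3.
f(n) = 8n^6 = Ω(n^(3+ε)) with ε = 3, and the regularity condition holds (a·f(n/b) = (a/b^6)·f(n) with a/b^6 = 4^-3 < 1). Case 3: S(n) = Θ(f(n)) = Θ(n^6).

Case 3: S(n) = Θ(n^6)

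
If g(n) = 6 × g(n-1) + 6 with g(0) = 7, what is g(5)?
Computing step by step:
g(0) = 7
g(1) = 6 × 7 + 6 = 48
g(2) = 6 × 48 + 6 = 294
g(3) = 6 × 294 + 6 = 1770
g(4) = 6 × 1770 + 6 = 10626
g(5) = 6 × 10626 + 6 = 63762

63762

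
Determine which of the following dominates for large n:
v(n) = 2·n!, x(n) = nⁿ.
Comparing growth rates:
Growth-rate hierarchy: log n ≺ any polynomial ≺ any exponential cⁿ (c>1) ≺ n! ≺ nⁿ.
super-exponential nⁿ dominates factorial asymptotically.

x(n) grows faster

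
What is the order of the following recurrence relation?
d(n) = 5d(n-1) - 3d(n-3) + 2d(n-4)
The order is the largest lag k for which d(n-k) appears. Here the deepest term is d(n-4), so the order is 4.

Order 4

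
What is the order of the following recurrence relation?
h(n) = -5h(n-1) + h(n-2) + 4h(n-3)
The order is the largest lag k for which h(n-k) appears. Here the deepest term is h(n-3), so the order is 3.

Order 3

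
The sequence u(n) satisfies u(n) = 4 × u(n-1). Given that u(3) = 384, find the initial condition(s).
In general u(n) = 4ⁿ · u(0). At n = 3: u(0) = u(3) / 4^3 = 384 / 64 = 6.

u(0) = 6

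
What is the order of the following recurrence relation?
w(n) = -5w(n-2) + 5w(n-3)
The order is the largest lag k for which w(n-k) appears. Here the deepest term is w(n-3), so the order is 3.

Order 3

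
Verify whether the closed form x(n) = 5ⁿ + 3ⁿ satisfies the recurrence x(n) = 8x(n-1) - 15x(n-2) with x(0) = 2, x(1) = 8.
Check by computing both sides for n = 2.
From the recurrence with x(0) = 2, x(1) = 8:
  x(0) = 2, x(1) = 8, x(2) = 34
  so the recurrence gives x(2) = 34.
From the proposed closed form x(n) = 5ⁿ + 3ⁿ:
  x(2) = 34.
Both sides give 34 at n = 2, and the initial condition(s) match, so the closed form is consistent.

Yes, the closed form is correct.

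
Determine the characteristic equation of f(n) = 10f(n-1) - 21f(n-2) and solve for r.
Substitute f(n) = rⁿ and divide through by rⁿ⁻²: r² - 10r + 21 = 0
Factor: (r - 3)(r - 7) = 0, so r = 3, 7.
General solution: f(n) = A·3ⁿ + B·7ⁿ

Characteristic: r² - 10r + 21 = 0, Roots: r = 3, 7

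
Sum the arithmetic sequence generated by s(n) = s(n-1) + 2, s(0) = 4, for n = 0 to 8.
Computing the sequence terms: 4, 6, 8, 10, 12, 14, 16, 18, 20
Adding these values together:

108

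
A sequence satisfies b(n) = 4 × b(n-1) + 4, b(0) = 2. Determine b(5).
Computing step by step:
b(0) = 2
b(1) = 4 × 2 + 4 = 12
b(2) = 4 × 12 + 4 = 52
b(3) = 4 × 52 + 4 = 212
b(4) = 4 × 212 + 4 = 852
b(5) = 4 × 852 + 4 = 3412

3412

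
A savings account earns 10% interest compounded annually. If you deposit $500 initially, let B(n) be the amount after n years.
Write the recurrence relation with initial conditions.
Each year the balance grows by 10%, i.e. is multiplied by 1 + 10/100 = 1.1, so B(n) = 1.1 × B(n-1). The initial deposit gives B(0) = 500.
Unrolling gives the closed form B(n) = 500 × (1.1)ⁿ.

B(n) = 1.1 × B(n-1), B(0) = 500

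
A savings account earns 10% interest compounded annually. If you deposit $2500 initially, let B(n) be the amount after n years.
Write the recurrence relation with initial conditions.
Each year the balance grows by 10%, i.e. is multiplied by 1 + 10/100 = 1.1, so B(n) = 1.1 × B(n-1). The initial deposit gives B(0) = 2500.
Unrolling gives the closed form B(n) = 2500 × (1.1)ⁿ.

B(n) = 1.1 × B(n-1), B(0) = 2500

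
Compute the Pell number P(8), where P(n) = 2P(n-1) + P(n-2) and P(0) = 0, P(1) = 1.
Computing the sequence terms:
0, 1, 2, 5, 12, 29, 70, 169, 408

408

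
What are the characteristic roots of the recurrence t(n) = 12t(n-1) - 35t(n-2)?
Substitute t(n) = rⁿ and divide through by rⁿ⁻²: r² - 12r + 35 = 0
Factor: (r - 5)(r - 7) = 0, so r = 5, 7.
General solution: t(n) = A·5ⁿ + B·7ⁿ

Characteristic: r² - 12r + 35 = 0, Roots: r = 5, 7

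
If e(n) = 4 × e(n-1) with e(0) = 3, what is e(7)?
Computing step by step:
e(0) = 3
e(1) = 4 × 3 = 12
e(2) = 4 × 12 = 48
e(3) = 4 × 48 = 192
e(4) = 4 × 192 = 768
e(5) = 4 × 768 = 3072
e(6) = 4 × 3072 = 12288
e(7) = 4 × 12288 = 49152

49152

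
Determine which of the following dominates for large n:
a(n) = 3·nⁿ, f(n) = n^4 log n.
Comparing growth rates:
Growth-rate hierarchy: log n ≺ any polynomial ≺ any exponential cⁿ (c>1) ≺ n! ≺ nⁿ.
super-exponential nⁿ dominates polynomial degree 4 (with log factor) asymptotically.

a(n) grows faster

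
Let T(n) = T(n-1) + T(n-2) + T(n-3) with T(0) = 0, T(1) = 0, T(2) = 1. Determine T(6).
Computing the sequence terms:
0, 0, 1, 1, 2, 4, 7

7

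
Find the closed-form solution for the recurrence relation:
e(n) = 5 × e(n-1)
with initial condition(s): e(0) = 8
Recurrence: e(n) = 5 × e(n-1), initial: e(0) = 8.
Each term is 5 times the previous, so this is geometric with ratio 5. After n steps: e(n) = e(0)·5ⁿ = 8·5ⁿ.

e(n) = 8·5ⁿ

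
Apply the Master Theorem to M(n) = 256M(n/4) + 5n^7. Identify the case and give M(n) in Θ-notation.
Master Theorem template: M(n) = a·M(n/b) + f(n).
Here: a=256, b=4, f(n)=5n^7
Compute log_b(a) = log_4(256) = 4.
f(n) = 5n^7 = Ω(n^(4+ε)) with ε = 3, and the regularity condition holds (a·f(n/b) = (a/b^7)·f(n) with a/b^7 = 4^-3 < 1). Case 3: M(n) = Θ(f(n)) = Θ(n^7).

Case 3: M(n) = Θ(n^7)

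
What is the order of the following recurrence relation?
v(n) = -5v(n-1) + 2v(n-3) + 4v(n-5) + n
The order is the largest lag k for which v(n-k) appears. Here the deepest term is v(n-5) (the n term is non-homogeneous and does not affect the order), so the order is 5.

Order 5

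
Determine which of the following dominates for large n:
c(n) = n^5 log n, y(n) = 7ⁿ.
Comparing growth rates:
Growth-rate hierarchy: log n ≺ any polynomial ≺ any exponential cⁿ (c>1) ≺ n! ≺ nⁿ.
exponential base 7 dominates polynomial degree 5 (with log factor) asymptotically.

y(n) grows faster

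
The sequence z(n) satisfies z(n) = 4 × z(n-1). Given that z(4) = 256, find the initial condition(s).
In general z(n) = 4ⁿ · z(0). At n = 4: z(0) = z(4) / 4^4 = 256 / 256 = 1.

z(0) = 1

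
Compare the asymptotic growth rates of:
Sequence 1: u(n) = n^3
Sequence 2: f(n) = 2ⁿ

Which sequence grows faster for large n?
Comparing growth rates:
Growth-rate hierarchy: log n ≺ any polynomial ≺ any exponential cⁿ (c>1) ≺ n! ≺ nⁿ.
exponential base 2 dominates polynomial degree 3 asymptotically.

f(n) grows faster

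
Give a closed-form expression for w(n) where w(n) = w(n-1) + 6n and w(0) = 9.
Recurrence: w(n) = w(n-1) + 6n, initial: w(0) = 9.
Telescoping: w(n) = w(0) + 6·Σᵢ₌₁ⁿ i = 9 + 6·n(n+1)/2.

w(n) = 6·n(n+1)/2 + 9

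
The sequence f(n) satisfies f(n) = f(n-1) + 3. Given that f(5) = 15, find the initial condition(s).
f(5) = f(0) + 5·3, so f(0) = 15 - 15 = 0.

f(0) = 0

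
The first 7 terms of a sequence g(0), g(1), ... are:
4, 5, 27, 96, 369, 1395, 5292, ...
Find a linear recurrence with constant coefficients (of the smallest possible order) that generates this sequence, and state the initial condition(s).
Look for the lowest-order linear relation among consecutive terms.
Observation: g(n) - 3·g(n-1) - (3)·g(n-2) = 0 holds for the shown terms, and no order-1 relation g(n) = α·g(n-1) + β fits.
Check at n=3: 3·27 + (3)·5 = 96. ✓

g(n) = 3g(n-1) + 3g(n-2), g(0) = 4, g(1) = 5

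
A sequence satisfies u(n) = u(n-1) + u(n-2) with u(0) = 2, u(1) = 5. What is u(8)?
Computing the sequence terms:
2, 5, 7, 12, 19, 31, 50, 81, 131

131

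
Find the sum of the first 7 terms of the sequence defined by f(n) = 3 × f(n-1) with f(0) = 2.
Computing the sequence terms: 2, 6, 18, 54, 162, 486, 1458
Adding these values together:

2186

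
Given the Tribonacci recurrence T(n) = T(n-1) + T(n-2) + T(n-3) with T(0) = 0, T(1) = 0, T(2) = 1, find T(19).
Computing the sequence terms:
0, 0, 1, 1, 2, 4, 7, 13, 24, 44, 81, 149, 274, 504, 927, 1705, 3136, 5768, 10609, 19513

19513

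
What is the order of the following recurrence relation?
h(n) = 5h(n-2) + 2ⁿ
The order is the largest lag k for which h(n-k) appears. Here the deepest term is h(n-2) (the 2ⁿ term is non-homogeneous and does not affect the order), so the order is 2.

Order 2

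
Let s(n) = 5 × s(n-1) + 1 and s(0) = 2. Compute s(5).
Computing step by step:
s(0) = 2
s(1) = 5 × 2 + 1 = 11
s(2) = 5 × 11 + 1 = 56
s(3) = 5 × 56 + 1 = 281
s(4) = 5 × 281 + 1 = 1406
s(5) = 5 × 1406 + 1 = 7031

7031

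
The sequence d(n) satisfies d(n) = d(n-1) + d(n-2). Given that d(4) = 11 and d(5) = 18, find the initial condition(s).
Work backwards using d(k) = d(k+2) - d(k+1):
d(3) = d(5) - d(4) = 18 - 11 = 7
d(2) = d(4) - d(3) = 11 - 7 = 4
d(1) = d(3) - d(2) = 7 - 4 = 3
d(0) = d(2) - d(1) = 4 - 3 = 1

d(0) = 1, d(1) = 3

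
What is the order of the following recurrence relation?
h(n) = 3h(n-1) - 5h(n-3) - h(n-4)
The order is the largest lag k for which h(n-k) appears. Here the deepest term is h(n-4), so the order is 4.

Order 4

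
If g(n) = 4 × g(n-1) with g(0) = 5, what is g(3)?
Computing step by step:
g(0) = 5
g(1) = 4 × 5 = 20
g(2) = 4 × 20 = 80
g(3) = 4 × 80 = 320

320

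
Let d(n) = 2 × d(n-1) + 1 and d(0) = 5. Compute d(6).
Computing step by step:
d(0) = 5
d(1) = 2 × 5 + 1 = 11
d(2) = 2 × 11 + 1 = 23
d(3) = 2 × 23 + 1 = 47
d(4) = 2 × 47 + 1 = 95
d(5) = 2 × 95 + 1 = 191
d(6) = 2 × 191 + 1 = 383

383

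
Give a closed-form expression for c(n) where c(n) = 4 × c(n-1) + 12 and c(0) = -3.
Recurrence: c(n) = 4 × c(n-1) + 12, initial: c(0) = -3.
Try c(n) = A·4ⁿ + C. Substituting: A·4ⁿ + C = 4(A·4ⁿ⁻¹ + C) + 12 = A·4ⁿ + 4C + 12, so C = 4C + 12, giving C = -4. Then c(0) = A - 4 = -3 gives A = 1.

c(n) = 4ⁿ - 4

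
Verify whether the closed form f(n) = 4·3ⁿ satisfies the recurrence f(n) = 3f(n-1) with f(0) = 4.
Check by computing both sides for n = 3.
From the recurrence with f(0) = 4:
  f(0) = 4, f(1) = 12, f(2) = 36, f(3) = 108
  so the recurrence gives f(3) = 108.
From the proposed closed form f(n) = 4·3ⁿ:
  f(3) = 108.
Both sides give 108 at n = 3, and the initial condition(s) match, so the closed form is consistent.

Yes, the closed form is correct.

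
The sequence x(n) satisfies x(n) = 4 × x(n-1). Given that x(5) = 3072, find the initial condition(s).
In general x(n) = 4ⁿ · x(0). At n = 5: x(0) = x(5) / 4^5 = 3072 / 1024 = 3.

x(0) = 3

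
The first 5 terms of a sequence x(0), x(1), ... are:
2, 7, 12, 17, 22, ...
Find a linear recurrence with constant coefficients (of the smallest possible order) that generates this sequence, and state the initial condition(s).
Look for the lowest-order linear relation among consecutive terms.
Observation: consecutive differences are constant (= 5).
Check at n=2: 1·7 + 5 = 12. ✓

x(n) = x(n-1) + 5, x(0) = 2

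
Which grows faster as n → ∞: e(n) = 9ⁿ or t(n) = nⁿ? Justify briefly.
Comparing growth rates:
Growth-rate hierarchy: log n ≺ any polynomial ≺ any exponential cⁿ (c>1) ≺ n! ≺ nⁿ.
super-exponential nⁿ dominates exponential base 9 asymptotically.

t(n) grows faster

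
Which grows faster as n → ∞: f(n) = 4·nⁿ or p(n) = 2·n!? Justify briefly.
Comparing growth rates:
Growth-rate hierarchy: log n ≺ any polynomial ≺ any exponential cⁿ (c>1) ≺ n! ≺ nⁿ.
super-exponential nⁿ dominates factorial asymptotically.

f(n) grows faster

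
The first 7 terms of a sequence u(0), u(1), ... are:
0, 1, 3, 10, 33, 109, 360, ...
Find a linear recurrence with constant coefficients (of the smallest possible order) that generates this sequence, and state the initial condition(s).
Look for the lowest-order linear relation among consecutive terms.
Observation: u(n) - 3·u(n-1) - (1)·u(n-2) = 0 holds for the shown terms, and no order-1 relation u(n) = α·u(n-1) + β fits.
Check at n=3: 3·3 + (1)·1 = 10. ✓

u(n) = 3u(n-1) + u(n-2), u(0) = 0, u(1) = 1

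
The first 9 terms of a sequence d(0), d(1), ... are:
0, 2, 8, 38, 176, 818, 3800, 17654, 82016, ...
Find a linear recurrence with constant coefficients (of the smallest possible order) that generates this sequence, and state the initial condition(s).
Look for the lowest-order linear relation among consecutive terms.
Observation: d(n) - 4·d(n-1) - (3)·d(n-2) = 0 holds for the shown terms, and no order-1 relation d(n) = α·d(n-1) + β fits.
Check at n=3: 4·8 + (3)·2 = 38. ✓

d(n) = 4d(n-1) + 3d(n-2), d(0) = 0, d(1) = 2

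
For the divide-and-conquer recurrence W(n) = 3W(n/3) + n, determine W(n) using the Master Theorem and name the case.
Master Theorem template: W(n) = a·W(n/b) + f(n).
Here: a=3, b=3, f(n)=n
Compute log_b(a) = log_3(3) = 1.
f(n) = n = Θ(n). Case 2: W(n) = Θ(n log n).

Case 2: W(n) = Θ(n log n)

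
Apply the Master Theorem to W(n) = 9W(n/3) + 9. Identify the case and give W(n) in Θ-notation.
Master Theorem template: W(n) = a·W(n/b) + f(n).
Here: a=9, b=3, f(n)=9
Compute log_b(a) = log_3(9) = 2.
f(n) = 9 = O(n^(2-ε)) with ε = 2. Case 1: W(n) = Θ(n^log_b(a)) = Θ(n^2).

Case 1: W(n) = Θ(n^2)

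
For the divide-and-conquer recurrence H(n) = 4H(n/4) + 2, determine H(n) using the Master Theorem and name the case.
Master Theorem template: H(n) = a·H(n/b) + f(n).
Here: a=4, b=4, f(n)=2
Compute log_b(a) = log_4(4) = 1.
f(n) = 2 = O(n^(1-ε)) with ε = 1. Case 1: H(n) = Θ(n^log_b(a)) = Θ(n).

Case 1: H(n) = Θ(n)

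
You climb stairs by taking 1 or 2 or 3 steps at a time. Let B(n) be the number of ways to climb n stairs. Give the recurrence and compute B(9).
Condition on the size of the last step (1 to 3): before it there were n-1, …, n-3 stairs climbed, and these cases are disjoint, so B(n) = B(n-1) + B(n-2) + B(n-3) (order-3 linear recurrence).
Initial conditions by direct count (compositions of i into parts ≤ 3): B(1) = 1; B(2) = 2; B(3) = 4.
Iterating the recurrence: B(4) = 7, B(5) = 13, B(6) = 24, B(7) = 44, B(8) = 81, B(9) = 149.

B(n) = B(n-1) + B(n-2) + B(n-3), B(1) = 1, B(2) = 2, B(3) = 4; B(9) = 149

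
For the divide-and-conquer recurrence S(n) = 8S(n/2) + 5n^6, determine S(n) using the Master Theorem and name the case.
Master Theorem template: S(n) = a·S(n/b) + f(n).
Here: a=8, b=2, f(n)=5n^6
Compute log_b(a) = log_2(8) = 3.
f(n) = 5n^6 = Ω(n^(3+ε)) with ε = 3, and the regularity condition holds (a·f(n/b) = (a/b^6)·f(n) with a/b^6 = 2^-3 < 1). Case 3: S(n) = Θ(f(n)) = Θ(n^6).

Case 3: S(n) = Θ(n^6)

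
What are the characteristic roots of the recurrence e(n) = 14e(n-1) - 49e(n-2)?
Substitute e(n) = rⁿ and divide through by rⁿ⁻²: r² - 14r + 49 = 0
Factor: (r - 7)² = 0, so r = 7 (double root).
General solution: e(n) = (A + Bn)·7ⁿ

Characteristic: r² - 14r + 49 = 0, Roots: r = 7 (double root)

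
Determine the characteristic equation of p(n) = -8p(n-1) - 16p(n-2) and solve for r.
Substitute p(n) = rⁿ and divide through by rⁿ⁻²: r² + 8r + 16 = 0
Factor: (r + 4)² = 0, so r = -4 (double root).
General solution: p(n) = (A + Bn)·(-4)ⁿ

Characteristic: r² + 8r + 16 = 0, Roots: r = -4 (double root)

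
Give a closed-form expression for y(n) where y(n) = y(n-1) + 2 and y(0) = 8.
Recurrence: y(n) = y(n-1) + 2, initial: y(0) = 8.
Each step adds 2, so y(n) = y(0) + 2n = 2n + 8.

y(n) = 2n + 8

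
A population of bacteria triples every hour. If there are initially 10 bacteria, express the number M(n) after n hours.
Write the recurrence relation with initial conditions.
Each hour multiplies the count by 3, so the count after n hours depends only on the count after n-1 hours: M(n) = 3 × M(n-1). The starting count gives M(0) = 10.
Unrolling n times gives the closed form M(n) = 10 × 3ⁿ.

M(n) = 3 × M(n-1), M(0) = 10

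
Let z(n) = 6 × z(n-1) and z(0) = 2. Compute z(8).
Computing step by step:
z(0) = 2
z(1) = 6 × 2 = 12
z(2) = 6 × 12 = 72
z(3) = 6 × 72 = 432
z(4) = 6 × 432 = 2592
z(5) = 6 × 2592 = 15552
z(6) = 6 × 15552 = 93312
z(7) = 6 × 93312 = 559872
z(8) = 6 × 559872 = 3359232

3359232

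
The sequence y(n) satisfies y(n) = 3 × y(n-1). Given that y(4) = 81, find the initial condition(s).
In general y(n) = 3ⁿ · y(0). At n = 4: y(0) = y(4) / 3^4 = 81 / 81 = 1.

y(0) = 1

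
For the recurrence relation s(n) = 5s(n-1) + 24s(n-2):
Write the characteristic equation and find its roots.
Substitute s(n) = rⁿ and divide through by rⁿ⁻²: r² - 5r - 24 = 0
Factor: (r + 3)(r - 8) = 0, so r = -3, 8.
General solution: s(n) = A·(-3)ⁿ + B·8ⁿ

Characteristic: r² - 5r - 24 = 0, Roots: r = -3, 8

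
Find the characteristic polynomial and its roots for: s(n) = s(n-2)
Substitute s(n) = rⁿ and divide through by rⁿ⁻²: r² - 1 = 0
Factor: (r - 1)(r + 1) = 0, so r = 1, -1.
General solution: s(n) = A·1ⁿ + B·(-1)ⁿ

Characteristic: r² - 1 = 0, Roots: r = 1, -1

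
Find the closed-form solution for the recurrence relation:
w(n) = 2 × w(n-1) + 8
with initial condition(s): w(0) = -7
Recurrence: w(n) = 2 × w(n-1) + 8, initial: w(0) = -7.
Try w(n) = A·2ⁿ + C. Substituting: A·2ⁿ + C = 2(A·2ⁿ⁻¹ + C) + 8 = A·2ⁿ + 2C + 8, so C = 2C + 8, giving C = -8. Then w(0) = A - 8 = -7 gives A = 1.

w(n) = 2ⁿ - 8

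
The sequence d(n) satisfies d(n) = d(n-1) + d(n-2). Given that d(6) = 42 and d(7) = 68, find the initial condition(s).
Work backwards using d(k) = d(k+2) - d(k+1):
d(5) = d(7) - d(6) = 68 - 42 = 26
d(4) = d(6) - d(5) = 42 - 26 = 16
d(3) = d(5) - d(4) = 26 - 16 = 10
d(2) = d(4) - d(3) = 16 - 10 = 6
d(1) = d(3) - d(2) = 10 - 6 = 4
d(0) = d(2) - d(1) = 6 - 4 = 2

d(0) = 2, d(1) = 4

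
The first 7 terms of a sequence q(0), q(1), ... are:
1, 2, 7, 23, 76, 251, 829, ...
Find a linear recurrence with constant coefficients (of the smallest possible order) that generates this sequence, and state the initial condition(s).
Look for the lowest-order linear relation among consecutive terms.
Observation: q(n) - 3·q(n-1) - (1)·q(n-2) = 0 holds for the shown terms, and no order-1 relation q(n) = α·q(n-1) + β fits.
Check at n=3: 3·7 + (1)·2 = 23. ✓

q(n) = 3q(n-1) + q(n-2), q(0) = 1, q(1) = 2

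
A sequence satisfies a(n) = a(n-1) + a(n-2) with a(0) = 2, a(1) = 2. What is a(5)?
Computing the sequence terms:
2, 2, 4, 6, 10, 16

16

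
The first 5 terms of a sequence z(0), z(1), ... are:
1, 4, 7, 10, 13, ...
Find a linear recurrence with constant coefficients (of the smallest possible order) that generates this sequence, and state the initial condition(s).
Look for the lowest-order linear relation among consecutive terms.
Observation: consecutive differences are constant (= 3).
Check at n=2: 1·4 + 3 = 7. ✓

z(n) = z(n-1) + 3, z(0) = 1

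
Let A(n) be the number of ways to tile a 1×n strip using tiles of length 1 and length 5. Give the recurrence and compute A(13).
Condition on the last tile: it has length 1 (leaving a 1×(n-1) strip) or length 5 (leaving a 1×(n-5) strip), so A(n) = A(n-1) + A(n-5) (order-5 linear recurrence).
For 0 ≤ i < 5 only unit tiles fit, so A(i) = 1.
Iterating the recurrence: A(5) = 2, A(6) = 3, A(7) = 4, A(8) = 5, A(9) = 6, A(10) = 8, A(11) = 11, A(12) = 15, A(13) = 20.

A(n) = A(n-1) + A(n-5), with A(i) = 1 for 0 ≤ i < 5; A(13) = 20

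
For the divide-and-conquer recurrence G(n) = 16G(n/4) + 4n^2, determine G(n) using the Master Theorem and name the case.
Master Theorem template: G(n) = a·G(n/b) + f(n).
Here: a=16, b=4, f(n)=4n^2
Compute log_b(a) = log_4(16) = 2.
f(n) = 4n^2 = Θ(n^2). Case 2: G(n) = Θ(n^2 log n).

Case 2: G(n) = Θ(n^2 log n)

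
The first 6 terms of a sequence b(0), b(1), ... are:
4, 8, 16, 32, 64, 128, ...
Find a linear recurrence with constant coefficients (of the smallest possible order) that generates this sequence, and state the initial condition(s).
Look for the lowest-order linear relation among consecutive terms.
Observation: each term is 2× the previous.
Check at n=2: 2·8 = 16. ✓

b(n) = 2 × b(n-1), b(0) = 4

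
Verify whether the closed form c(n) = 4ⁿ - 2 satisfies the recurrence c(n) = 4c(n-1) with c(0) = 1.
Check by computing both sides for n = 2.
From the recurrence with c(0) = 1:
  c(0) = 1, c(1) = 4, c(2) = 16
  so the recurrence gives c(2) = 16.
From the proposed closed form c(n) = 4ⁿ - 2:
  c(2) = 14.
The recurrence gives 16 but the closed form gives 14, so the closed form does not satisfy the recurrence.

No, the closed form is incorrect.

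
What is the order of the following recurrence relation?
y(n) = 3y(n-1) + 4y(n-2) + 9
The order is the largest lag k for which y(n-k) appears. Here the deepest term is y(n-2) (the 9 term is non-homogeneous and does not affect the order), so the order is 2.

Order 2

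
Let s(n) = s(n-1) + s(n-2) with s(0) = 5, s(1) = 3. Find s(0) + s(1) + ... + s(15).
Computing the sequence terms: 5, 3, 8, 11, 19, 30, 49, 79, 128, 207, 335, 542, 877, 1419, 2296, 3715
Adding these values together:

9723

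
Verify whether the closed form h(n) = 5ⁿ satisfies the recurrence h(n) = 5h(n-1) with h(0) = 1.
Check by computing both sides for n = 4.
From the recurrence with h(0) = 1:
  h(0) = 1, h(1) = 5, h(2) = 25, h(3) = 125, h(4) = 625
  so the recurrence gives h(4) = 625.
From the proposed closed form h(n) = 5ⁿ:
  h(4) = 625.
Both sides give 625 at n = 4, and the initial condition(s) match, so the closed form is consistent.

Yes, the closed form is correct.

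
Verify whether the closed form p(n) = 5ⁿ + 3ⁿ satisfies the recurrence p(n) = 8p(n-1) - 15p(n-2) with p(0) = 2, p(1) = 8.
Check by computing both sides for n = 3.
From the recurrence with p(0) = 2, p(1) = 8:
  p(0) = 2, p(1) = 8, p(2) = 34, p(3) = 152
  so the recurrence gives p(3) = 152.
From the proposed closed form p(n) = 5ⁿ + 3ⁿ:
  p(3) = 152.
Both sides give 152 at n = 3, and the initial condition(s) match, so the closed form is consistent.

Yes, the closed form is correct.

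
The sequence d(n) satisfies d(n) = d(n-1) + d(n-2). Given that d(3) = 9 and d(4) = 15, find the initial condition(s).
Work backwards using d(k) = d(k+2) - d(k+1):
d(2) = d(4) - d(3) = 15 - 9 = 6
d(1) = d(3) - d(2) = 9 - 6 = 3
d(0) = d(2) - d(1) = 6 - 3 = 3

d(0) = 3, d(1) = 3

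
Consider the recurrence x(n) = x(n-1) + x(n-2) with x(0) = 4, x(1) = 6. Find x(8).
Computing the sequence terms:
4, 6, 10, 16, 26, 42, 68, 110, 178

178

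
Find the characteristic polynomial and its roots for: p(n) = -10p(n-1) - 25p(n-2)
Substitute p(n) = rⁿ and divide through by rⁿ⁻²: r² + 10r + 25 = 0
Factor: (r + 5)² = 0, so r = -5 (double root).
General solution: p(n) = (A + Bn)·(-5)ⁿ

Characteristic: r² + 10r + 25 = 0, Roots: r = -5 (double root)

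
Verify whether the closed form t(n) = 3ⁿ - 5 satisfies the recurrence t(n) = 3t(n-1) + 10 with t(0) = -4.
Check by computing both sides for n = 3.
From the recurrence with t(0) = -4:
  t(0) = -4, t(1) = -2, t(2) = 4, t(3) = 22
  so the recurrence gives t(3) = 22.
From the proposed closed form t(n) = 3ⁿ - 5:
  t(3) = 22.
Both sides give 22 at n = 3, and the initial condition(s) match, so the closed form is consistent.

Yes, the closed form is correct.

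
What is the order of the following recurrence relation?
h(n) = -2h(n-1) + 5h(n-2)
The order is the largest lag k for which h(n-k) appears. Here the deepest term is h(n-2), so the order is 2.

Order 2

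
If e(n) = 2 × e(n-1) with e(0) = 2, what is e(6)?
Computing step by step:
e(0) = 2
e(1) = 2 × 2 = 4
e(2) = 2 × 4 = 8
e(3) = 2 × 8 = 16
e(4) = 2 × 16 = 32
e(5) = 2 × 32 = 64
e(6) = 2 × 64 = 128

128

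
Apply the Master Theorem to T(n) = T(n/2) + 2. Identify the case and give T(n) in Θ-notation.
Master Theorem template: T(n) = a·T(n/b) + f(n).
Here: a=1, b=2, f(n)=2
Compute log_b(a) = log_2(1) = 0.
f(n) = 2 = Θ(1). Case 2: T(n) = Θ(log n).

Case 2: T(n) = Θ(log n)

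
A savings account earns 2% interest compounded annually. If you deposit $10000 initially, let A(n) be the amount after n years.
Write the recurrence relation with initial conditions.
Each year the balance grows by 2%, i.e. is multiplied by 1 + 2/100 = 1.02, so A(n) = 1.02 × A(n-1). The initial deposit gives A(0) = 10000.
Unrolling gives the closed form A(n) = 10000 × (1.02)ⁿ.

A(n) = 1.02 × A(n-1), A(0) = 10000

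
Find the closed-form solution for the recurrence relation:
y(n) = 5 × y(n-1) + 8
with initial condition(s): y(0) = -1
Recurrence: y(n) = 5 × y(n-1) + 8, initial: y(0) = -1.
Try y(n) = A·5ⁿ + C. Substituting: A·5ⁿ + C = 5(A·5ⁿ⁻¹ + C) + 8 = A·5ⁿ + 5C + 8, so C = 5C + 8, giving C = -2. Then y(0) = A - 2 = -1 gives A = 1.

y(n) = 5ⁿ - 2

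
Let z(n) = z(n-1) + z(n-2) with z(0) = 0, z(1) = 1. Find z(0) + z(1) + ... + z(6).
Computing the sequence terms: 0, 1, 1, 2, 3, 5, 8
Adding these values together:

20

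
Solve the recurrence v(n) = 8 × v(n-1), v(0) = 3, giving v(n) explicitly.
Recurrence: v(n) = 8 × v(n-1), initial: v(0) = 3.
Each term is 8 times the previous, so this is geometric with ratio 8. After n steps: v(n) = v(0)·8ⁿ = 3·8ⁿ.

v(n) = 3·8ⁿ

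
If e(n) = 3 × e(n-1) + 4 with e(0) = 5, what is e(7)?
Computing step by step:
e(0) = 5
e(1) = 3 × 5 + 4 = 19
e(2) = 3 × 19 + 4 = 61
e(3) = 3 × 61 + 4 = 187
e(4) = 3 × 187 + 4 = 565
e(5) = 3 × 565 + 4 = 1699
e(6) = 3 × 1699 + 4 = 5101
e(7) = 3 × 5101 + 4 = 15307

15307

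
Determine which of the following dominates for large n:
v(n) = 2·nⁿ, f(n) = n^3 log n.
Comparing growth rates:
Growth-rate hierarchy: log n ≺ any polynomial ≺ any exponential cⁿ (c>1) ≺ n! ≺ nⁿ.
super-exponential nⁿ dominates polynomial degree 3 (with log factor) asymptotically.

v(n) grows faster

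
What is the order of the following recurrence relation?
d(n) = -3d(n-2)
The order is the largest lag k for which d(n-k) appears. Here the deepest term is d(n-2), so the order is 2.

Order 2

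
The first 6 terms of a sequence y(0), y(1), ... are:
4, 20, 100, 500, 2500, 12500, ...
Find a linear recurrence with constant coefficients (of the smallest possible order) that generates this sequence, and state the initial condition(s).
Look for the lowest-order linear relation among consecutive terms.
Observation: each term is 5× the previous.
Check at n=2: 5·20 = 100. ✓

y(n) = 5 × y(n-1), y(0) = 4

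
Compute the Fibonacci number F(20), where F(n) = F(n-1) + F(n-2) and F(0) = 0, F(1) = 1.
Computing the sequence terms:
0, 1, 1, 2, 3, 5, 8, 13, 21, 34, 55, 89, 144, 233, 377, 610, 987, 1597, 2584, 4181, 6765

6765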